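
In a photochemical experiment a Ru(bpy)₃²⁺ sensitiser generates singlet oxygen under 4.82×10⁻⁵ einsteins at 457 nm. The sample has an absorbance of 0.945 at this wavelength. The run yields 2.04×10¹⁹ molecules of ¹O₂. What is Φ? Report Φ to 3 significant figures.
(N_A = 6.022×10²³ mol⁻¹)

Φ = 0.793

Product: 2.04×10¹⁹ / 6.022×10²³ = 3.388×10⁻⁵ mol.
Fraction absorbed: 1 − 10^(−0.945) = 0.8865.
Photons absorbed: 0.8865 × 4.82×10⁻⁵ = 4.273×10⁻⁵ mol.
Φ = 3.388×10⁻⁵ mol / 4.273×10⁻⁵ mol photons = 0.793.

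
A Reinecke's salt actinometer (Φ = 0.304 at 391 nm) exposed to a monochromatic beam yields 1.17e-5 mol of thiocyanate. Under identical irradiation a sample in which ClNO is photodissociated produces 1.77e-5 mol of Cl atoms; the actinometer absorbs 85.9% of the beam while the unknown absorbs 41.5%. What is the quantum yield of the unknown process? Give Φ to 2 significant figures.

Photons absorbed by the actinometer: 1.17e-5 / 0.304 = 3.849e-5 mol.
Incident flux: 3.849e-5 / 0.859 = 4.481e-5 einstein.
Absorbed by unknown: 0.415 × 4.481e-5 = 1.860e-5 mol.
Φ(unknown) = 1.77e-5 / 1.860e-5 = 0.95.

Φ = 0.95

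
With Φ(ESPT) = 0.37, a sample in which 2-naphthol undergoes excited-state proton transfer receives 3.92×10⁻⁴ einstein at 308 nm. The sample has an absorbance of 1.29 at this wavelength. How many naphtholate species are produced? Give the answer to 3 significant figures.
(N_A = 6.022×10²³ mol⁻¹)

Fraction absorbed: 1 − 10^(−1.29) = 0.9487.
Photons absorbed: 0.9487 × 3.92×10⁻⁴ = 3.719×10⁻⁴ mol.
Product: Φ × n_abs = 0.37 × 3.719×10⁻⁴ = 1.376×10⁻⁴ mol.
As a count: 1.376×10⁻⁴ × 6.022×10²³ = 8.29×10¹⁹.

8.29×10¹⁹ species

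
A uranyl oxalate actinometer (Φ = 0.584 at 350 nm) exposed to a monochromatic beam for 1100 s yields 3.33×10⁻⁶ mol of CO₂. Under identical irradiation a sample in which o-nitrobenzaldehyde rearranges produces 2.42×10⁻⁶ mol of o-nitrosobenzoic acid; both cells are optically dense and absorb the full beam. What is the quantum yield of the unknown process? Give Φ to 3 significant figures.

Photons absorbed by the actinometer: 3.33×10⁻⁶ / 0.584 = 5.702×10⁻⁶ mol.
Φ(unknown) = 2.42×10⁻⁶ / 5.702×10⁻⁶ = 0.424.

Φ = 0.424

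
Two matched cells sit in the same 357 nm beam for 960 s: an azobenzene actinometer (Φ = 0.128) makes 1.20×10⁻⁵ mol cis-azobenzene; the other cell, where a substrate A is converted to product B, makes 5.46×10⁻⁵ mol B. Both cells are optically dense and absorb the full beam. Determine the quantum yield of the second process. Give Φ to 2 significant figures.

Photons absorbed by the actinometer: 1.20×10⁻⁵ / 0.128 = 9.375×10⁻⁵ mol.
Φ(unknown) = 5.46×10⁻⁵ / 9.375×10⁻⁵ = 0.58.

Φ = 0.58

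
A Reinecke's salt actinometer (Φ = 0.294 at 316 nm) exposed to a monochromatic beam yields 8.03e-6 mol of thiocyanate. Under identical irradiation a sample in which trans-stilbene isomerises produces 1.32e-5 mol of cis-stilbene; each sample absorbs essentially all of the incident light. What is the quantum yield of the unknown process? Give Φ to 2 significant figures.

Φ = 0.48

Photons absorbed by the actinometer: 8.03e-6 / 0.294 = 2.731e-5 mol.
Φ(unknown) = 1.32e-5 / 2.731e-5 = 0.48.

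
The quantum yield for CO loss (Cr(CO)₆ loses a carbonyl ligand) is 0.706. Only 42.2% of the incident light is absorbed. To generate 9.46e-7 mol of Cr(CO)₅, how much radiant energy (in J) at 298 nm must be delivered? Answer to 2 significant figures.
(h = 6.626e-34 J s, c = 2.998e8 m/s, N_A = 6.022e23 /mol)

1.3 J

Photons that must be absorbed: 9.46e-7 / 0.706 = 1.340e-6 mol.
Incident photons needed: 1.340e-6 / 0.422 = 3.175e-6 mol.
Photon energy: hc/λ = 6.666e-19 J; per mole, 4.014e5 J mol⁻¹.
Energy required: 3.175e-6 × 4.014e5 = 1.3 J.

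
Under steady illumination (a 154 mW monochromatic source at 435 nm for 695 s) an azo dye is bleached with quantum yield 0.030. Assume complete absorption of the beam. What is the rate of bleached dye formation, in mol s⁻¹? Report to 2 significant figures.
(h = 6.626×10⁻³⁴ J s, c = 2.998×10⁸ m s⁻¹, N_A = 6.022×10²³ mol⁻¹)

1.7×10⁻⁸ mol s⁻¹

Photon energy at 435 nm: hc/λ = (6.626×10⁻³⁴)(2.998×10⁸)/(435×10⁻⁹) = 4.567×10⁻¹⁹ J.
Energy delivered: (154 mW)(695 s) = 107.0 J.
Photons incident: 107.0 / 4.567×10⁻¹⁹ = 2.343×10²⁰, i.e. 2.343×10²⁰/6.022×10²³ = 3.891×10⁻⁴ mol.
Product formed: 0.030 × 3.891×10⁻⁴ = 1.167×10⁻⁵ mol.
Rate: 1.167×10⁻⁵ / 695 s = 1.7×10⁻⁸ mol s⁻¹.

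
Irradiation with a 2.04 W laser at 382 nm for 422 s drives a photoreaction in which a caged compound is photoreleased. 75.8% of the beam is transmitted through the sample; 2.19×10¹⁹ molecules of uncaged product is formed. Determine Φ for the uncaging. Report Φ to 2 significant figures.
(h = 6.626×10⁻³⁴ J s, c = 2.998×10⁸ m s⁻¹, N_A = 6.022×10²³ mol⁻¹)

Product: 2.19×10¹⁹ / 6.022×10²³ = 3.637×10⁻⁵ mol.
Photon energy at 382 nm: hc/λ = (6.626×10⁻³⁴)(2.998×10⁸)/(382×10⁻⁹) = 5.200×10⁻¹⁹ J.
Energy delivered: (2.04 W)(422 s) = 860.9 J.
Photons incident: 860.9 / 5.200×10⁻¹⁹ = 1.656×10²¹, i.e. 1.656×10²¹/6.022×10²³ = 0.002750 mol.
Fraction absorbed: 1 − 75.8/100 = 0.2420.
Photons absorbed: 0.2420 × 0.002750 = 6.655×10⁻⁴ mol.
Φ = 3.637×10⁻⁵ mol / 6.655×10⁻⁴ mol photons = 0.055.

Φ = 0.055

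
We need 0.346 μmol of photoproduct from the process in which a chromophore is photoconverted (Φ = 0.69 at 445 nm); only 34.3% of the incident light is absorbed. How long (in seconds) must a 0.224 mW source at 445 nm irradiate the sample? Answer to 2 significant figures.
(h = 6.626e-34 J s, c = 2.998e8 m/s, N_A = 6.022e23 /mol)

Product: 0.346 μmol = 3.46e-7 mol.
Photons that must be absorbed: 3.46e-7 / 0.69 = 5.014e-7 mol.
Incident photons needed: 5.014e-7 / 0.343 = 1.462e-6 mol.
Photon energy: hc/λ = 4.464e-19 J; per mole, 2.688e5 J mol⁻¹.
Energy required: 1.462e-6 × 2.688e5 = 0.3930 J.
Time: 0.3930 J / 0.000224 W = 1800 s.

t ≈ 1800 s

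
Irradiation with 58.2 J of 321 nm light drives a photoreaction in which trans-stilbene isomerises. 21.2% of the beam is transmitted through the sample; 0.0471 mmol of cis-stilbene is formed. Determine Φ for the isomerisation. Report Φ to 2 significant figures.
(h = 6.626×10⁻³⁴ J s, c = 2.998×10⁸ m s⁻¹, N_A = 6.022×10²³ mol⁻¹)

Φ = 0.38

Product: 0.0471 mmol = 4.71×10⁻⁵ mol.
Photon energy at 321 nm: hc/λ = (6.626×10⁻³⁴)(2.998×10⁸)/(321×10⁻⁹) = 6.188×10⁻¹⁹ J.
Photons incident: 58.2 / 6.188×10⁻¹⁹ = 9.405×10¹⁹, i.e. 9.405×10¹⁹/6.022×10²³ = 1.562×10⁻⁴ mol.
Fraction absorbed: 1 − 21.2/100 = 0.7880.
Photons absorbed: 0.7880 × 1.562×10⁻⁴ = 1.231×10⁻⁴ mol.
Φ = 4.71×10⁻⁵ mol / 1.231×10⁻⁴ mol photons = 0.38.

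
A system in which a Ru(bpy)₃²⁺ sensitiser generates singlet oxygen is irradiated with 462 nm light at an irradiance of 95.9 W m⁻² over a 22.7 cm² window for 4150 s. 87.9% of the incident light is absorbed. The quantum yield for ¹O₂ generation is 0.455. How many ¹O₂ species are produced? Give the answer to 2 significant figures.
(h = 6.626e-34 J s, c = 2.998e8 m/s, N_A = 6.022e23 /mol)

Photon energy at 462 nm: hc/λ = (6.626e-34)(2.998e8)/(462e-9) = 4.300e-19 J.
Energy delivered: (95.9 W m⁻²)(22.7e-4 m²)(4150 s) = 903.4 J.
Photons incident: 903.4 / 4.300e-19 = 2.101e21, i.e. 2.101e21/6.022e23 = 0.003489 mol.
Photons absorbed: 0.879 × 0.003489 = 0.003067 mol.
Product: Φ × n_abs = 0.455 × 0.003067 = 0.001395 mol.
As a count: 0.001395 × 6.022e23 = 8.4e20.

8.4e20 species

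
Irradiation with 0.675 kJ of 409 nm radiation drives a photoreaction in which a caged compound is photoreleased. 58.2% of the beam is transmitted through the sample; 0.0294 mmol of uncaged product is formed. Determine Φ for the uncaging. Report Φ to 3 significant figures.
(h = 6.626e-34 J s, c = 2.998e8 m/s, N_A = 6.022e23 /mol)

Φ = 0.0305

Product: 0.0294 mmol = 2.94e-5 mol.
Photon energy at 409 nm: hc/λ = (6.626e-34)(2.998e8)/(409e-9) = 4.857e-19 J.
Incident energy: 0.675 kJ = 675 J.
Photons incident: 675 / 4.857e-19 = 1.390e21, i.e. 1.390e21/6.022e23 = 0.002308 mol.
Fraction absorbed: 1 − 58.2/100 = 0.4180.
Photons absorbed: 0.4180 × 0.002308 = 9.647e-4 mol.
Φ = 2.94e-5 mol / 9.647e-4 mol photons = 0.0305.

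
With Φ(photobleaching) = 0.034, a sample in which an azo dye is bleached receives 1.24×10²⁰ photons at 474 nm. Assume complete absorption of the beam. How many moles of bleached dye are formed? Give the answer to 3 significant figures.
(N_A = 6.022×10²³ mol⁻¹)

7.00×10⁻⁶ mol

Moles of photons: 1.24×10²⁰ / 6.022×10²³ = 2.059×10⁻⁴ mol.
Product: Φ × n_abs = 0.034 × 2.059×10⁻⁴ = 7.001×10⁻⁶ mol.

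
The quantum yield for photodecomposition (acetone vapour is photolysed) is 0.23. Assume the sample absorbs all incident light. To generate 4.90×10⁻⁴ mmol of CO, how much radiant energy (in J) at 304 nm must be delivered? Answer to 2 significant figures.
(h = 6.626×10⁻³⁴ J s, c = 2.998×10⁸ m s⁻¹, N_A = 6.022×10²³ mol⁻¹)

Product: 4.90×10⁻⁴ mmol = 4.90×10⁻⁷ mol.
Photons that must be absorbed: 4.90×10⁻⁷ / 0.23 = 2.130×10⁻⁶ mol.
Photon energy: hc/λ = 6.534×10⁻¹⁹ J; per mole, 3.935×10⁵ J mol⁻¹.
Energy required: 2.130×10⁻⁶ × 3.935×10⁵ = 0.84 J.

0.84 J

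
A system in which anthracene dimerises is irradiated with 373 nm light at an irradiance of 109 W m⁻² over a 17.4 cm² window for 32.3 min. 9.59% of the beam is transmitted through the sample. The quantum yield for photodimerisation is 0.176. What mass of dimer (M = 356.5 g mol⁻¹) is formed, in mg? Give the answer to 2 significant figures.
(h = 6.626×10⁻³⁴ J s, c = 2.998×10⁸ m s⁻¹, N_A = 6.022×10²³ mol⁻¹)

65 mg

Photon energy at 373 nm: hc/λ = (6.626×10⁻³⁴)(2.998×10⁸)/(373×10⁻⁹) = 5.326×10⁻¹⁹ J.
Energy delivered: (109 W m⁻²)(17.4×10⁻⁴ m²)(1938 s) = 367.6 J.
Photons incident: 367.6 / 5.326×10⁻¹⁹ = 6.902×10²⁰, i.e. 6.902×10²⁰/6.022×10²³ = 0.001146 mol.
Fraction absorbed: 1 − 9.59/100 = 0.9041.
Photons absorbed: 0.9041 × 0.001146 = 0.001036 mol.
Product: Φ × n_abs = 0.176 × 0.001036 = 1.823×10⁻⁴ mol.
Mass: 1.823×10⁻⁴ × 356.5 = 0.06499 g = 65 mg.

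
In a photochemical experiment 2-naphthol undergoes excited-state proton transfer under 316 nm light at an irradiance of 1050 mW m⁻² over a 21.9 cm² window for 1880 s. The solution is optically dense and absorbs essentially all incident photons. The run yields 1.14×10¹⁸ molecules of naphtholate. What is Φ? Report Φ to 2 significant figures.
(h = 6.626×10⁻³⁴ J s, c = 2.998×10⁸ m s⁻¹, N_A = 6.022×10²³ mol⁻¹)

Φ = 0.17

Product: 1.14×10¹⁸ / 6.022×10²³ = 1.893×10⁻⁶ mol.
Photon energy at 316 nm: hc/λ = (6.626×10⁻³⁴)(2.998×10⁸)/(316×10⁻⁹) = 6.286×10⁻¹⁹ J.
Energy delivered: (1050 mW m⁻²)(21.9×10⁻⁴ m²)(1880 s) = 4.323 J.
Photons incident: 4.323 / 6.286×10⁻¹⁹ = 6.877×10¹⁸, i.e. 6.877×10¹⁸/6.022×10²³ = 1.142×10⁻⁵ mol.
Φ = 1.893×10⁻⁶ mol / 1.142×10⁻⁵ mol photons = 0.17.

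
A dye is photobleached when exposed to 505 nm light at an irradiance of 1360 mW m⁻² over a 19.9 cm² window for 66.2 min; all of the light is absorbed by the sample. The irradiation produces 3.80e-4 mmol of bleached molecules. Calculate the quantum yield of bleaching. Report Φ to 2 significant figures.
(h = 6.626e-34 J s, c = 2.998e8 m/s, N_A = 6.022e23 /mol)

Φ = 0.0084

Product: 3.80e-4 mmol = 3.80e-7 mol.
Photon energy at 505 nm: hc/λ = (6.626e-34)(2.998e8)/(505e-9) = 3.934e-19 J.
Energy delivered: (1360 mW m⁻²)(19.9e-4 m²)(3972 s) = 10.75 J.
Photons incident: 10.75 / 3.934e-19 = 2.733e19, i.e. 2.733e19/6.022e23 = 4.538e-5 mol.
Φ = 3.80e-7 mol / 4.538e-5 mol photons = 0.0084.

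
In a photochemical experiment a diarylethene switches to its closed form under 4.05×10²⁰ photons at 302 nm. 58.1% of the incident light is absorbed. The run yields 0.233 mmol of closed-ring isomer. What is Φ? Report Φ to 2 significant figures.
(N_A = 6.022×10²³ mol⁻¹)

Φ = 0.60

Product: 0.233 mmol = 2.33×10⁻⁴ mol.
Moles of photons: 4.05×10²⁰ / 6.022×10²³ = 6.725×10⁻⁴ mol.
Photons absorbed: 0.581 × 6.725×10⁻⁴ = 3.907×10⁻⁴ mol.
Φ = 2.33×10⁻⁴ mol / 3.907×10⁻⁴ mol photons = 0.60.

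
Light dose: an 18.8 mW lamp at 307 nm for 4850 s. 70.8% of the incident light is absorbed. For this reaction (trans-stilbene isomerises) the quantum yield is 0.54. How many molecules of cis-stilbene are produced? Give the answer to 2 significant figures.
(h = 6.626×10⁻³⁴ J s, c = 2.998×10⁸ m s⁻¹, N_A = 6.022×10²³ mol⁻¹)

Photon energy at 307 nm: hc/λ = (6.626×10⁻³⁴)(2.998×10⁸)/(307×10⁻⁹) = 6.471×10⁻¹⁹ J.
Energy delivered: (18.8 mW)(4850 s) = 91.18 J.
Photons incident: 91.18 / 6.471×10⁻¹⁹ = 1.409×10²⁰, i.e. 1.409×10²⁰/6.022×10²³ = 2.340×10⁻⁴ mol.
Photons absorbed: 0.708 × 2.340×10⁻⁴ = 1.657×10⁻⁴ mol.
Product: Φ × n_abs = 0.54 × 1.657×10⁻⁴ = 8.948×10⁻⁵ mol.
As a count: 8.948×10⁻⁵ × 6.022×10²³ = 5.4×10¹⁹.

5.4×10¹⁹ molecules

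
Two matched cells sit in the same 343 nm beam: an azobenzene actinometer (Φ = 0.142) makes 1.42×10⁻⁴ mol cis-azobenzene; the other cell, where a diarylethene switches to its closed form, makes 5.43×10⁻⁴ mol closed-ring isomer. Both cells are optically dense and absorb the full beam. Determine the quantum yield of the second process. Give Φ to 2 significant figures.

Photons absorbed by the actinometer: 1.42×10⁻⁴ / 0.142 = 0.001000 mol.
Φ(unknown) = 5.43×10⁻⁴ / 0.001000 = 0.54.

Φ = 0.54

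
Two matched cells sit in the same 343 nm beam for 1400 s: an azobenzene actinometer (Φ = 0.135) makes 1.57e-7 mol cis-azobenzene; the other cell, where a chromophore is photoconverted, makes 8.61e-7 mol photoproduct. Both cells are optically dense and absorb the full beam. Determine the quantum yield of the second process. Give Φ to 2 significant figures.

Φ = 0.74

Photons absorbed by the actinometer: 1.57e-7 / 0.135 = 1.163e-6 mol.
Φ(unknown) = 8.61e-7 / 1.163e-6 = 0.74.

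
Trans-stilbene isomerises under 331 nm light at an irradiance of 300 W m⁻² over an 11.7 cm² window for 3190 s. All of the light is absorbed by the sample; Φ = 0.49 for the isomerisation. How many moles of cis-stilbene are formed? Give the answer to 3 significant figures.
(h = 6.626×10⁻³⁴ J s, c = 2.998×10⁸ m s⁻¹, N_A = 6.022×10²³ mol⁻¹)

0.00152 mol

Photon energy at 331 nm: hc/λ = (6.626×10⁻³⁴)(2.998×10⁸)/(331×10⁻⁹) = 6.001×10⁻¹⁹ J.
Energy delivered: (300 W m⁻²)(11.7×10⁻⁴ m²)(3190 s) = 1120 J.
Photons incident: 1120 / 6.001×10⁻¹⁹ = 1.866×10²¹, i.e. 1.866×10²¹/6.022×10²³ = 0.003099 mol.
Product: Φ × n_abs = 0.49 × 0.003099 = 0.001519 mol.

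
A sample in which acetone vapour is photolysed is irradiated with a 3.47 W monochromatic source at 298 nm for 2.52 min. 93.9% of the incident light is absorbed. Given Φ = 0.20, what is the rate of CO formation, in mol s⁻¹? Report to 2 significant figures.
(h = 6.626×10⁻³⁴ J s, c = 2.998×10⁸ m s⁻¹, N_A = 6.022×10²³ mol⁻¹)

Photon energy at 298 nm: hc/λ = (6.626×10⁻³⁴)(2.998×10⁸)/(298×10⁻⁹) = 6.666×10⁻¹⁹ J.
Energy delivered: (3.47 W)(151.2 s) = 524.7 J.
Photons incident: 524.7 / 6.666×10⁻¹⁹ = 7.871×10²⁰, i.e. 7.871×10²⁰/6.022×10²³ = 0.001307 mol.
Photons absorbed: 0.939 × 0.001307 = 0.001227 mol.
Product formed: 0.20 × 0.001227 = 2.454×10⁻⁴ mol.
Rate: 2.454×10⁻⁴ / 151.2 s = 1.6×10⁻⁶ mol s⁻¹.

1.6×10⁻⁶ mol s⁻¹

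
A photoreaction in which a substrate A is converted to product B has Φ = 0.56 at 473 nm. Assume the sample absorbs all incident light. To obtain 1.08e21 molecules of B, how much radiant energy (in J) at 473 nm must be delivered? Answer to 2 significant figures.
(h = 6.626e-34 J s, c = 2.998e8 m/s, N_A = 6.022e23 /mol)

Product: 1.08e21 / 6.022e23 = 0.001793 mol.
Photons that must be absorbed: 0.001793 / 0.56 = 0.003202 mol.
Photon energy: hc/λ = 4.200e-19 J; per mole, 2.529e5 J mol⁻¹.
Energy required: 0.003202 × 2.529e5 = 810 J.

810 J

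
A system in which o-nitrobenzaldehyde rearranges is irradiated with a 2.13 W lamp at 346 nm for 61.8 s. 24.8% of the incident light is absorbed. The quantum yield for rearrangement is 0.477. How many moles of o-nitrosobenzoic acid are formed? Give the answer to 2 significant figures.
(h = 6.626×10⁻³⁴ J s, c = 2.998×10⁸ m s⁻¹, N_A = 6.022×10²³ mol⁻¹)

4.5×10⁻⁵ mol

Photon energy at 346 nm: hc/λ = (6.626×10⁻³⁴)(2.998×10⁸)/(346×10⁻⁹) = 5.741×10⁻¹⁹ J.
Energy delivered: (2.13 W)(61.8 s) = 131.6 J.
Photons incident: 131.6 / 5.741×10⁻¹⁹ = 2.292×10²⁰, i.e. 2.292×10²⁰/6.022×10²³ = 3.806×10⁻⁴ mol.
Photons absorbed: 0.248 × 3.806×10⁻⁴ = 9.439×10⁻⁵ mol.
Product: Φ × n_abs = 0.477 × 9.439×10⁻⁵ = 4.502×10⁻⁵ mol.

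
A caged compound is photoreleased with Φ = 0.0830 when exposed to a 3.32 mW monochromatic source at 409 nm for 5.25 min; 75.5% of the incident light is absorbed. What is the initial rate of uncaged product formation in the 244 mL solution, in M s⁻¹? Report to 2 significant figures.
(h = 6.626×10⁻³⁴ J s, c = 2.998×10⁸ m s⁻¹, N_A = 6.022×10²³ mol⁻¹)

Photon energy at 409 nm: hc/λ = (6.626×10⁻³⁴)(2.998×10⁸)/(409×10⁻⁹) = 4.857×10⁻¹⁹ J.
Energy delivered: (3.32 mW)(315 s) = 1.046 J.
Photons incident: 1.046 / 4.857×10⁻¹⁹ = 2.154×10¹⁸, i.e. 2.154×10¹⁸/6.022×10²³ = 3.577×10⁻⁶ mol.
Photons absorbed: 0.755 × 3.577×10⁻⁶ = 2.701×10⁻⁶ mol.
Product formed: 0.0830 × 2.701×10⁻⁶ = 2.242×10⁻⁷ mol.
Rate: 2.242×10⁻⁷ mol / (315 s × 0.244 L) = 2.9×10⁻⁹ M s⁻¹.

2.9×10⁻⁹ M s⁻¹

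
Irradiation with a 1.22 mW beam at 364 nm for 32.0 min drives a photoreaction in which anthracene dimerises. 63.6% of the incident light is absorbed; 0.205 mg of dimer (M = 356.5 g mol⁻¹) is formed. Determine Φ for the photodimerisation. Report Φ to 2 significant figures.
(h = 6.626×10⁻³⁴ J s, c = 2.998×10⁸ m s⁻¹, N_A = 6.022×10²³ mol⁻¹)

Product: 0.205 mg / 356.5 g mol⁻¹ = 5.750×10⁻⁷ mol.
Photon energy at 364 nm: hc/λ = (6.626×10⁻³⁴)(2.998×10⁸)/(364×10⁻⁹) = 5.457×10⁻¹⁹ J.
Energy delivered: (1.22 mW)(1920 s) = 2.342 J.
Photons incident: 2.342 / 5.457×10⁻¹⁹ = 4.292×10¹⁸, i.e. 4.292×10¹⁸/6.022×10²³ = 7.127×10⁻⁶ mol.
Photons absorbed: 0.636 × 7.127×10⁻⁶ = 4.533×10⁻⁶ mol.
Φ = 5.750×10⁻⁷ mol / 4.533×10⁻⁶ mol photons = 0.13.

Φ = 0.13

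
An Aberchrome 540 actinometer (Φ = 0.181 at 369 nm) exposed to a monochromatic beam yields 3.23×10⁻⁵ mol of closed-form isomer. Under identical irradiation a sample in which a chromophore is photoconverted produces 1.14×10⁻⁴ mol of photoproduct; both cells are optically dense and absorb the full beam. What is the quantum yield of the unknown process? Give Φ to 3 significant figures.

Φ = 0.639

Photons absorbed by the actinometer: 3.23×10⁻⁵ / 0.181 = 1.785×10⁻⁴ mol.
Φ(unknown) = 1.14×10⁻⁴ / 1.785×10⁻⁴ = 0.639.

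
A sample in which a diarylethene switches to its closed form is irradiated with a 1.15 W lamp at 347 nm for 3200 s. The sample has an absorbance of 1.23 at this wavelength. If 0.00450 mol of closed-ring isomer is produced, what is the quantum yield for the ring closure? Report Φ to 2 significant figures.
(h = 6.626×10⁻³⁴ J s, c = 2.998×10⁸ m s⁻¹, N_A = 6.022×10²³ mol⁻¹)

Photon energy at 347 nm: hc/λ = (6.626×10⁻³⁴)(2.998×10⁸)/(347×10⁻⁹) = 5.725×10⁻¹⁹ J.
Energy delivered: (1.15 W)(3200 s) = 3680 J.
Photons incident: 3680 / 5.725×10⁻¹⁹ = 6.428×10²¹, i.e. 6.428×10²¹/6.022×10²³ = 0.01067 mol.
Fraction absorbed: 1 − 10^(−1.23) = 0.9411.
Photons absorbed: 0.9411 × 0.01067 = 0.01004 mol.
Φ = 0.00450 mol / 0.01004 mol photons = 0.45.

Φ = 0.45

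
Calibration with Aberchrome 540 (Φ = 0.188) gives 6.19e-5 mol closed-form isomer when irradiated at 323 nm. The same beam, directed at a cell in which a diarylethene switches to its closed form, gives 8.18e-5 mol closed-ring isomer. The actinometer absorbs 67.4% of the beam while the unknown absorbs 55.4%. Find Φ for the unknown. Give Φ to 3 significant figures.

Photons absorbed by the actinometer: 6.19e-5 / 0.188 = 3.293e-4 mol.
Incident flux: 3.293e-4 / 0.674 = 4.886e-4 einstein.
Absorbed by unknown: 0.554 × 4.886e-4 = 2.707e-4 mol.
Φ(unknown) = 8.18e-5 / 2.707e-4 = 0.302.

Φ = 0.302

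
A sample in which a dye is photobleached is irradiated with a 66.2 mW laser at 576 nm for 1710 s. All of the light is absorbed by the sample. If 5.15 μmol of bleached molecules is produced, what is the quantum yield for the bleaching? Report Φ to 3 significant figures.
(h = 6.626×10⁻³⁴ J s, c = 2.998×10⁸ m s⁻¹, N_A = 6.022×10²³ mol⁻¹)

Product: 5.15 μmol = 5.15×10⁻⁶ mol.
Photon energy at 576 nm: hc/λ = (6.626×10⁻³⁴)(2.998×10⁸)/(576×10⁻⁹) = 3.449×10⁻¹⁹ J.
Energy delivered: (66.2 mW)(1710 s) = 113.2 J.
Photons incident: 113.2 / 3.449×10⁻¹⁹ = 3.282×10²⁰, i.e. 3.282×10²⁰/6.022×10²³ = 5.450×10⁻⁴ mol.
Φ = 5.15×10⁻⁶ mol / 5.450×10⁻⁴ mol photons = 0.00945.

Φ = 0.00945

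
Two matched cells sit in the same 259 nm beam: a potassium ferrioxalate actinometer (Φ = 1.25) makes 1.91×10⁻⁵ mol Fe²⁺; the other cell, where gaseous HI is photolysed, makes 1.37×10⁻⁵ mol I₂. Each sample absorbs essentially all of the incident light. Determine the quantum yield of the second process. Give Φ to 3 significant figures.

Φ = 0.897

Photons absorbed by the actinometer: 1.91×10⁻⁵ / 1.25 = 1.528×10⁻⁵ mol.
Φ(unknown) = 1.37×10⁻⁵ / 1.528×10⁻⁵ = 0.897.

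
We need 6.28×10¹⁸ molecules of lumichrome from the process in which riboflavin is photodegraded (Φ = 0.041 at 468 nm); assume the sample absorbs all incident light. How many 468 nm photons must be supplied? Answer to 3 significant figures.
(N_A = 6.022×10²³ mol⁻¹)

1.53×10²⁰ photons

Product: 6.28×10¹⁸ / 6.022×10²³ = 1.043×10⁻⁵ mol.
Photons that must be absorbed: 1.043×10⁻⁵ / 0.041 = 2.544×10⁻⁴ mol.
Photon count: 2.544×10⁻⁴ × 6.022×10²³ = 1.53×10²⁰.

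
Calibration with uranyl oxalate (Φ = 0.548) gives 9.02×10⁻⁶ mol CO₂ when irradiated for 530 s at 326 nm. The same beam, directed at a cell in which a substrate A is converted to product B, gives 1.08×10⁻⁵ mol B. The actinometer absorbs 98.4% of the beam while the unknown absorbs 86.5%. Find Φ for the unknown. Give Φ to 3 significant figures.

Φ = 0.746

Photons absorbed by the actinometer: 9.02×10⁻⁶ / 0.548 = 1.646×10⁻⁵ mol.
Incident flux: 1.646×10⁻⁵ / 0.984 = 1.673×10⁻⁵ einstein.
Absorbed by unknown: 0.865 × 1.673×10⁻⁵ = 1.447×10⁻⁵ mol.
Φ(unknown) = 1.08×10⁻⁵ / 1.447×10⁻⁵ = 0.746.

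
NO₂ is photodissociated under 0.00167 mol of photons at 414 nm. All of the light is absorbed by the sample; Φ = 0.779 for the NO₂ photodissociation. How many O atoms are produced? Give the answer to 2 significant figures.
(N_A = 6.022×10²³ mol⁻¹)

7.8×10²⁰ atoms

Product: Φ × n_abs = 0.779 × 0.00167 = 0.001301 mol.
As a count: 0.001301 × 6.022×10²³ = 7.8×10²⁰.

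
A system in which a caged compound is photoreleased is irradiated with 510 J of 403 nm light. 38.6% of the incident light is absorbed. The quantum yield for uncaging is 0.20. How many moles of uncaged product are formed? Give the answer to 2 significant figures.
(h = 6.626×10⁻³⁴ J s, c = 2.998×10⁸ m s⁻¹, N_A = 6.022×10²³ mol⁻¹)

Photon energy at 403 nm: hc/λ = (6.626×10⁻³⁴)(2.998×10⁸)/(403×10⁻⁹) = 4.929×10⁻¹⁹ J.
Photons incident: 510 / 4.929×10⁻¹⁹ = 1.035×10²¹, i.e. 1.035×10²¹/6.022×10²³ = 0.001719 mol.
Photons absorbed: 0.386 × 0.001719 = 6.635×10⁻⁴ mol.
Product: Φ × n_abs = 0.20 × 6.635×10⁻⁴ = 1.327×10⁻⁴ mol.

1.3×10⁻⁴ mol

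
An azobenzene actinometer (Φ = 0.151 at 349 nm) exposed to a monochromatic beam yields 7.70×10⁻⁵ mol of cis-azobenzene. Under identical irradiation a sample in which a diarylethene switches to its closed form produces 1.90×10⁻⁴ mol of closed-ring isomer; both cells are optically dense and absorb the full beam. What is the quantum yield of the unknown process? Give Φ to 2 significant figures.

Φ = 0.37

Photons absorbed by the actinometer: 7.70×10⁻⁵ / 0.151 = 5.099×10⁻⁴ mol.
Φ(unknown) = 1.90×10⁻⁴ / 5.099×10⁻⁴ = 0.37.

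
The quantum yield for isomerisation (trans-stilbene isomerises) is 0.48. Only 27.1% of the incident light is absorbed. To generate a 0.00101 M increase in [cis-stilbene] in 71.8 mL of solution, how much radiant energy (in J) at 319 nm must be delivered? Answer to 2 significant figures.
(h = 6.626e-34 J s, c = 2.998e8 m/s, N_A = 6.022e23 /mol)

210 J

Product: (0.00101 M)(0.0718 L) = 7.252e-5 mol.
Photons that must be absorbed: 7.252e-5 / 0.48 = 1.511e-4 mol.
Incident photons needed: 1.511e-4 / 0.271 = 5.576e-4 mol.
Photon energy: hc/λ = 6.227e-19 J; per mole, 3.750e5 J mol⁻¹.
Energy required: 5.576e-4 × 3.750e5 = 210 J.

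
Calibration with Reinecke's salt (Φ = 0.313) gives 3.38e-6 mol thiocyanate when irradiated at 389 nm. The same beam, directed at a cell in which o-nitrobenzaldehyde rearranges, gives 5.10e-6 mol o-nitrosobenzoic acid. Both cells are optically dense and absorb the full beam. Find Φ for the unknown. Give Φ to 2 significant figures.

Φ = 0.47

Photons absorbed by the actinometer: 3.38e-6 / 0.313 = 1.080e-5 mol.
Φ(unknown) = 5.10e-6 / 1.080e-5 = 0.47.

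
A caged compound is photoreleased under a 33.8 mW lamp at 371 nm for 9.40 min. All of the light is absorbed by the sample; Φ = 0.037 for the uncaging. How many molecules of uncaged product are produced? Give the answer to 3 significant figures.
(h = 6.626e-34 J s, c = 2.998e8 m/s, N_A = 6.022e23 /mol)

Photon energy at 371 nm: hc/λ = (6.626e-34)(2.998e8)/(371e-9) = 5.354e-19 J.
Energy delivered: (33.8 mW)(564 s) = 19.06 J.
Photons incident: 19.06 / 5.354e-19 = 3.560e19, i.e. 3.560e19/6.022e23 = 5.912e-5 mol.
Product: Φ × n_abs = 0.037 × 5.912e-5 = 2.187e-6 mol.
As a count: 2.187e-6 × 6.022e23 = 1.32e18.

1.32e18 molecules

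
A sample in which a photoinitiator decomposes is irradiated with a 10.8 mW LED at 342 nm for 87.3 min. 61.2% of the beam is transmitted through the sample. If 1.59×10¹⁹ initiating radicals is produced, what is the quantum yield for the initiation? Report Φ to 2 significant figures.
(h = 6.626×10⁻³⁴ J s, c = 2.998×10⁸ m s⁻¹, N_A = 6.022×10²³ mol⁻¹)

Product: 1.59×10¹⁹ / 6.022×10²³ = 2.640×10⁻⁵ mol.
Photon energy at 342 nm: hc/λ = (6.626×10⁻³⁴)(2.998×10⁸)/(342×10⁻⁹) = 5.808×10⁻¹⁹ J.
Energy delivered: (10.8 mW)(5238 s) = 56.57 J.
Photons incident: 56.57 / 5.808×10⁻¹⁹ = 9.740×10¹⁹, i.e. 9.740×10¹⁹/6.022×10²³ = 1.617×10⁻⁴ mol.
Fraction absorbed: 1 − 61.2/100 = 0.3880.
Photons absorbed: 0.3880 × 1.617×10⁻⁴ = 6.274×10⁻⁵ mol.
Φ = 2.640×10⁻⁵ mol / 6.274×10⁻⁵ mol photons = 0.42.

Φ = 0.42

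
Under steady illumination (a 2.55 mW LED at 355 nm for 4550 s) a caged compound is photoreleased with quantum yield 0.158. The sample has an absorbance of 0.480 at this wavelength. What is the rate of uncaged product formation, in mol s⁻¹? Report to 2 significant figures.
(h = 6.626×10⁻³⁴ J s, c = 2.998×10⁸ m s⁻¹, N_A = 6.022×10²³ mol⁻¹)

8.0×10⁻¹⁰ mol s⁻¹

Photon energy at 355 nm: hc/λ = (6.626×10⁻³⁴)(2.998×10⁸)/(355×10⁻⁹) = 5.596×10⁻¹⁹ J.
Energy delivered: (2.55 mW)(4550 s) = 11.60 J.
Photons incident: 11.60 / 5.596×10⁻¹⁹ = 2.073×10¹⁹, i.e. 2.073×10¹⁹/6.022×10²³ = 3.442×10⁻⁵ mol.
Fraction absorbed: 1 − 10^(−0.480) = 0.6689.
Photons absorbed: 0.6689 × 3.442×10⁻⁵ = 2.302×10⁻⁵ mol.
Product formed: 0.158 × 2.302×10⁻⁵ = 3.637×10⁻⁶ mol.
Rate: 3.637×10⁻⁶ / 4550 s = 8.0×10⁻¹⁰ mol s⁻¹.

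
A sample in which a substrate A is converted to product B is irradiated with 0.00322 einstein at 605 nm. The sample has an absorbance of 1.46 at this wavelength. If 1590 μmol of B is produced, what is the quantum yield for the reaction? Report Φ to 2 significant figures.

Φ = 0.51

Product: 1590 μmol = 0.00159 mol.
Fraction absorbed: 1 − 10^(−1.46) = 0.9653.
Photons absorbed: 0.9653 × 0.00322 = 0.003108 mol.
Φ = 0.00159 mol / 0.003108 mol photons = 0.51.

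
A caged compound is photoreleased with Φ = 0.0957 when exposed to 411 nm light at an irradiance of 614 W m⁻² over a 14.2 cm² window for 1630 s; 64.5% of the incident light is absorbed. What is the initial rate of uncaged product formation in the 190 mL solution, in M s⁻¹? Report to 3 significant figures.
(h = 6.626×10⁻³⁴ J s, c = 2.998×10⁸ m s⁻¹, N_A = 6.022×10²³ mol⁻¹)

9.73×10⁻⁷ M s⁻¹

Photon energy at 411 nm: hc/λ = (6.626×10⁻³⁴)(2.998×10⁸)/(411×10⁻⁹) = 4.833×10⁻¹⁹ J.
Energy delivered: (614 W m⁻²)(14.2×10⁻⁴ m²)(1630 s) = 1421 J.
Photons incident: 1421 / 4.833×10⁻¹⁹ = 2.940×10²¹, i.e. 2.940×10²¹/6.022×10²³ = 0.004882 mol.
Photons absorbed: 0.645 × 0.004882 = 0.003149 mol.
Product formed: 0.0957 × 0.003149 = 3.014×10⁻⁴ mol.
Rate: 3.014×10⁻⁴ mol / (1630 s × 0.19 L) = 9.73×10⁻⁷ M s⁻¹.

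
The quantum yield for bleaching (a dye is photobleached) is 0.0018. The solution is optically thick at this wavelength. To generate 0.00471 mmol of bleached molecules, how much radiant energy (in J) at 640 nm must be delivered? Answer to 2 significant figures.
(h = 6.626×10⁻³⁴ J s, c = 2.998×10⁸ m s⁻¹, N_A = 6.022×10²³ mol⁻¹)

490 J

Product: 0.00471 mmol = 4.71×10⁻⁶ mol.
Photons that must be absorbed: 4.71×10⁻⁶ / 0.0018 = 0.002617 mol.
Photon energy: hc/λ = 3.104×10⁻¹⁹ J; per mole, 1.869×10⁵ J mol⁻¹.
Energy required: 0.002617 × 1.869×10⁵ = 490 J.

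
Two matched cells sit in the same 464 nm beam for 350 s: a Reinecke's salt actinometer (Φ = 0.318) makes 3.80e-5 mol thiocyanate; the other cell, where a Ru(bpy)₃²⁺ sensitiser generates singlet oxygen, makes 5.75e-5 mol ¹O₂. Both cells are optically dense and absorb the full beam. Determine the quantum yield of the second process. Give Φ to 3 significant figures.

Photons absorbed by the actinometer: 3.80e-5 / 0.318 = 1.195e-4 mol.
Φ(unknown) = 5.75e-5 / 1.195e-4 = 0.481.

Φ = 0.481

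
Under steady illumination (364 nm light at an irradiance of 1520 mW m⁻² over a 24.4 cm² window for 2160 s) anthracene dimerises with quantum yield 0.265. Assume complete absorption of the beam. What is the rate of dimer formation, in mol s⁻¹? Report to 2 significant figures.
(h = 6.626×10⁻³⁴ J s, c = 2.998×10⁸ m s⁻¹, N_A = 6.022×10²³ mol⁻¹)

Photon energy at 364 nm: hc/λ = (6.626×10⁻³⁴)(2.998×10⁸)/(364×10⁻⁹) = 5.457×10⁻¹⁹ J.
Energy delivered: (1520 mW m⁻²)(24.4×10⁻⁴ m²)(2160 s) = 8.011 J.
Photons incident: 8.011 / 5.457×10⁻¹⁹ = 1.468×10¹⁹, i.e. 1.468×10¹⁹/6.022×10²³ = 2.438×10⁻⁵ mol.
Product formed: 0.265 × 2.438×10⁻⁵ = 6.461×10⁻⁶ mol.
Rate: 6.461×10⁻⁶ / 2160 s = 3.0×10⁻⁹ mol s⁻¹.

3.0×10⁻⁹ mol s⁻¹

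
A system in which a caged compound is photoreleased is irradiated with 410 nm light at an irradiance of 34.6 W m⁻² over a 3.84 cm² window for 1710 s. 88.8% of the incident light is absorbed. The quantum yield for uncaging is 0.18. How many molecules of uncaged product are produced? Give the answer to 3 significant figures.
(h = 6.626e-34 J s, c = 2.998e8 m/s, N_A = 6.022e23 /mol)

7.50e18 molecules

Photon energy at 410 nm: hc/λ = (6.626e-34)(2.998e8)/(410e-9) = 4.845e-19 J.
Energy delivered: (34.6 W m⁻²)(3.84e-4 m²)(1710 s) = 22.72 J.
Photons incident: 22.72 / 4.845e-19 = 4.689e19, i.e. 4.689e19/6.022e23 = 7.786e-5 mol.
Photons absorbed: 0.888 × 7.786e-5 = 6.914e-5 mol.
Product: Φ × n_abs = 0.18 × 6.914e-5 = 1.245e-5 mol.
As a count: 1.245e-5 × 6.022e23 = 7.50e18.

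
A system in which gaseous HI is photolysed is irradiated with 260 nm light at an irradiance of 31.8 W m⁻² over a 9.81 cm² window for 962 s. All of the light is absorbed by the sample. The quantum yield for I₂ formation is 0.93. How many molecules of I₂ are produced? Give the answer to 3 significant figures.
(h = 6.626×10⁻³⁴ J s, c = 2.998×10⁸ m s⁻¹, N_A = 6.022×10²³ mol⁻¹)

3.65×10¹⁹ molecules

Photon energy at 260 nm: hc/λ = (6.626×10⁻³⁴)(2.998×10⁸)/(260×10⁻⁹) = 7.640×10⁻¹⁹ J.
Energy delivered: (31.8 W m⁻²)(9.81×10⁻⁴ m²)(962 s) = 30.01 J.
Photons incident: 30.01 / 7.640×10⁻¹⁹ = 3.928×10¹⁹, i.e. 3.928×10¹⁹/6.022×10²³ = 6.523×10⁻⁵ mol.
Product: Φ × n_abs = 0.93 × 6.523×10⁻⁵ = 6.066×10⁻⁵ mol.
As a count: 6.066×10⁻⁵ × 6.022×10²³ = 3.65×10¹⁹.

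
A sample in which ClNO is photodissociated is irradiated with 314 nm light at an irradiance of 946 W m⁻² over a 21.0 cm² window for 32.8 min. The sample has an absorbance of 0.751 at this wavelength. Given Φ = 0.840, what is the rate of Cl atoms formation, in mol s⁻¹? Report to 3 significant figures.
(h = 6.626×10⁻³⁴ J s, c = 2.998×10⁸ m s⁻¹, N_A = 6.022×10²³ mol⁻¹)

3.60×10⁻⁶ mol s⁻¹

Photon energy at 314 nm: hc/λ = (6.626×10⁻³⁴)(2.998×10⁸)/(314×10⁻⁹) = 6.326×10⁻¹⁹ J.
Energy delivered: (946 W m⁻²)(21.0×10⁻⁴ m²)(1968 s) = 3910 J.
Photons incident: 3910 / 6.326×10⁻¹⁹ = 6.181×10²¹, i.e. 6.181×10²¹/6.022×10²³ = 0.01026 mol.
Fraction absorbed: 1 − 10^(−0.751) = 0.8226.
Photons absorbed: 0.8226 × 0.01026 = 0.008440 mol.
Product formed: 0.840 × 0.008440 = 0.007090 mol.
Rate: 0.007090 / 1968 s = 3.60×10⁻⁶ mol s⁻¹.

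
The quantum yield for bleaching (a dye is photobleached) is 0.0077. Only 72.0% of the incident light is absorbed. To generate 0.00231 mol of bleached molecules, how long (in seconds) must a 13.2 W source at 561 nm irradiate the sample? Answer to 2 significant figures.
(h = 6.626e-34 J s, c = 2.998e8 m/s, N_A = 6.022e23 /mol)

t ≈ 6700 s

Photons that must be absorbed: 0.00231 / 0.0077 = 0.3000 mol.
Incident photons needed: 0.3000 / 0.720 = 0.4167 mol.
Photon energy: hc/λ = 3.541e-19 J; per mole, 2.132e5 J mol⁻¹.
Energy required: 0.4167 × 2.132e5 = 8.884e4 J.
Time: 8.884e4 J / 13.2 W = 6700 s.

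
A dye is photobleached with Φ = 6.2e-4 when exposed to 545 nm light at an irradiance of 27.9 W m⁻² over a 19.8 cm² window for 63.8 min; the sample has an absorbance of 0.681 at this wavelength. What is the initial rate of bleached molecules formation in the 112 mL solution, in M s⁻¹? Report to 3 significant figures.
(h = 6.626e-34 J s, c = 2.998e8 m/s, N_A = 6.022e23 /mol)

Photon energy at 545 nm: hc/λ = (6.626e-34)(2.998e8)/(545e-9) = 3.645e-19 J.
Energy delivered: (27.9 W m⁻²)(19.8e-4 m²)(3828 s) = 211.5 J.
Photons incident: 211.5 / 3.645e-19 = 5.802e20, i.e. 5.802e20/6.022e23 = 9.635e-4 mol.
Fraction absorbed: 1 − 10^(−0.681) = 0.7916.
Photons absorbed: 0.7916 × 9.635e-4 = 7.627e-4 mol.
Product formed: 6.2e-4 × 7.627e-4 = 4.729e-7 mol.
Rate: 4.729e-7 mol / (3828 s × 0.112 L) = 1.10e-9 M s⁻¹.

1.10e-9 M s⁻¹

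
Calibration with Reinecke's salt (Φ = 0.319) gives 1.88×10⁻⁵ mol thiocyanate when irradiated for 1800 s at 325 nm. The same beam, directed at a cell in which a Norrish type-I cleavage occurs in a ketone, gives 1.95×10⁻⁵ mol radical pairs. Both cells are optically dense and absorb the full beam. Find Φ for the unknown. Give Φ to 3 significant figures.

Photons absorbed by the actinometer: 1.88×10⁻⁵ / 0.319 = 5.893×10⁻⁵ mol.
Φ(unknown) = 1.95×10⁻⁵ / 5.893×10⁻⁵ = 0.331.

Φ = 0.331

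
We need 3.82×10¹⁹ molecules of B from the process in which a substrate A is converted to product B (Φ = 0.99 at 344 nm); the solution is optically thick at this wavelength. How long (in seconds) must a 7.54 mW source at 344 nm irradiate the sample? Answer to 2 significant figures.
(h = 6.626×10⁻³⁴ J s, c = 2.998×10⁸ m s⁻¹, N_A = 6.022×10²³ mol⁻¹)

Product: 3.82×10¹⁹ / 6.022×10²³ = 6.343×10⁻⁵ mol.
Photons that must be absorbed: 6.343×10⁻⁵ / 0.99 = 6.407×10⁻⁵ mol.
Photon energy: hc/λ = 5.775×10⁻¹⁹ J; per mole, 3.478×10⁵ J mol⁻¹.
Energy required: 6.407×10⁻⁵ × 3.478×10⁵ = 22.28 J.
Time: 22.28 J / 0.00754 W = 3000 s.

t ≈ 3000 s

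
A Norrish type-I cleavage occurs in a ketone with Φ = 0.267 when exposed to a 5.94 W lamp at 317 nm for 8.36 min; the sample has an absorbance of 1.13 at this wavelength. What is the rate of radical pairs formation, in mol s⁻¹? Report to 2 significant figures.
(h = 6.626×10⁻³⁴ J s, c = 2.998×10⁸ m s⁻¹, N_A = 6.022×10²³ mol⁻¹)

Photon energy at 317 nm: hc/λ = (6.626×10⁻³⁴)(2.998×10⁸)/(317×10⁻⁹) = 6.266×10⁻¹⁹ J.
Energy delivered: (5.94 W)(501.6 s) = 2980 J.
Photons incident: 2980 / 6.266×10⁻¹⁹ = 4.756×10²¹, i.e. 4.756×10²¹/6.022×10²³ = 0.007898 mol.
Fraction absorbed: 1 − 10^(−1.13) = 0.9259.
Photons absorbed: 0.9259 × 0.007898 = 0.007313 mol.
Product formed: 0.267 × 0.007313 = 0.001953 mol.
Rate: 0.001953 / 501.6 s = 3.9×10⁻⁶ mol s⁻¹.

3.9×10⁻⁶ mol s⁻¹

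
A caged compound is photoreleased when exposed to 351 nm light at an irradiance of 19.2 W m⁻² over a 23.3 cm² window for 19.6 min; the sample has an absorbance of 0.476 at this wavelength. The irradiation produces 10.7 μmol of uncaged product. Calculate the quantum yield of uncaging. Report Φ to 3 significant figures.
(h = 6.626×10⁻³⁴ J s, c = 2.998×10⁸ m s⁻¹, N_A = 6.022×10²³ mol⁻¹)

Φ = 0.104

Product: 10.7 μmol = 1.07×10⁻⁵ mol.
Photon energy at 351 nm: hc/λ = (6.626×10⁻³⁴)(2.998×10⁸)/(351×10⁻⁹) = 5.659×10⁻¹⁹ J.
Energy delivered: (19.2 W m⁻²)(23.3×10⁻⁴ m²)(1176 s) = 52.61 J.
Photons incident: 52.61 / 5.659×10⁻¹⁹ = 9.297×10¹⁹, i.e. 9.297×10¹⁹/6.022×10²³ = 1.544×10⁻⁴ mol.
Fraction absorbed: 1 − 10^(−0.476) = 0.6658.
Photons absorbed: 0.6658 × 1.544×10⁻⁴ = 1.028×10⁻⁴ mol.
Φ = 1.07×10⁻⁵ mol / 1.028×10⁻⁴ mol photons = 0.104.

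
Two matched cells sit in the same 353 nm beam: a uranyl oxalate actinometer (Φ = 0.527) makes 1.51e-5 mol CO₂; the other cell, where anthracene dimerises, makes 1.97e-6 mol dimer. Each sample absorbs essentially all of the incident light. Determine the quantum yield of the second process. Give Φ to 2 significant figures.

Φ = 0.069

Photons absorbed by the actinometer: 1.51e-5 / 0.527 = 2.865e-5 mol.
Φ(unknown) = 1.97e-6 / 2.865e-5 = 0.069.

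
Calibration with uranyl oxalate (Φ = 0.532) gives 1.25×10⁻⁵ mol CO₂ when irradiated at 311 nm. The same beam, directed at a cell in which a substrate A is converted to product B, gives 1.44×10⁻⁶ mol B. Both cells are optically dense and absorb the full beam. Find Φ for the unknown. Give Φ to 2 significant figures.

Φ = 0.061

Photons absorbed by the actinometer: 1.25×10⁻⁵ / 0.532 = 2.350×10⁻⁵ mol.
Φ(unknown) = 1.44×10⁻⁶ / 2.350×10⁻⁵ = 0.061.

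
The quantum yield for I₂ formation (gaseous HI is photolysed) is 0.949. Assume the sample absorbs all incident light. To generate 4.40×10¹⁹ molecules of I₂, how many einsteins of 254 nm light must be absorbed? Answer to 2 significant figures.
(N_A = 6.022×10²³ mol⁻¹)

7.7×10⁻⁵ einstein

Product: 4.40×10¹⁹ / 6.022×10²³ = 7.307×10⁻⁵ mol.
Photons that must be absorbed: 7.307×10⁻⁵ / 0.949 = 7.700×10⁻⁵ mol.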